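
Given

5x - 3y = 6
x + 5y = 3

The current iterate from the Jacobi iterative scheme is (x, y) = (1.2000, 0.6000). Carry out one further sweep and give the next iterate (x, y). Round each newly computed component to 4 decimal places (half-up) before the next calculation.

One sweep:
  x = (6 - (-3)·0.6000) / (5) = 1.5600
  y = (3 - (1)·1.2000) / (5) = 0.3600

(1.5600, 0.3600)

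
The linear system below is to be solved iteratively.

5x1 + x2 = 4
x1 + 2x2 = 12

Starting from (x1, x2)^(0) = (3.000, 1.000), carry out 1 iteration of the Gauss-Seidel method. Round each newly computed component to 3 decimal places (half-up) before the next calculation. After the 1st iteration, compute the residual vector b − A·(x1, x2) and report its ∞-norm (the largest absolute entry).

4.700

Iteration 1:
  x1 = (4 - (1)·1.000) / (5) = 0.600
  x2 = (12 - (1)·0.600) / (2) = 5.700
Residual b − A·x = (-4.700, 0.000); ∞-norm = 4.700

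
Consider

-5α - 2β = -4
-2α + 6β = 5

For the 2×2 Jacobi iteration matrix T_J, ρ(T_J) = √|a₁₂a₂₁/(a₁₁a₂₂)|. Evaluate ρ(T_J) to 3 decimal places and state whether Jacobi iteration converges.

a₁₂a₂₁/(a₁₁a₂₂) = (-2)·(-2) / ((-5)·(6)) = -0.133333
ρ = √|-0.133333| = √0.133333 = 0.365
ρ < 1, so Jacobi converges

0.365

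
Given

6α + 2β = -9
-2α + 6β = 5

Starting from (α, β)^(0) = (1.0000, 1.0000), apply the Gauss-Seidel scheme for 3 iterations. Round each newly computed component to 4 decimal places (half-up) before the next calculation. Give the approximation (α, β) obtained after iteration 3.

Iteration 1:
  α = (-9 - (2)·1.0000) / (6) = -1.8333
  β = (5 - (-2)·-1.8333) / (6) = 0.2222
Iteration 2:
  α = (-9 - (2)·0.2222) / (6) = -1.5741
  β = (5 - (-2)·-1.5741) / (6) = 0.3086
Iteration 3:
  α = (-9 - (2)·0.3086) / (6) = -1.6029
  β = (5 - (-2)·-1.6029) / (6) = 0.2990

(-1.6029, 0.2990)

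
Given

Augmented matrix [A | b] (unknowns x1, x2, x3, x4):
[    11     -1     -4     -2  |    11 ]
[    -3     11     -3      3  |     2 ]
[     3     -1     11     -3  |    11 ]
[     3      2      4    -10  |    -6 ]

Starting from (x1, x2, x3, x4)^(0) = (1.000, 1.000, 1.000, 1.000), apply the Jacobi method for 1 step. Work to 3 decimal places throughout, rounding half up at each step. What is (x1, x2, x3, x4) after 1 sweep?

(1.636, 0.455, 1.091, 1.500)

Iteration 1:
  x1 = (11 - (-1)·1.000 - (-4)·1.000 - (-2)·1.000) / (11) = 1.636
  x2 = (2 - (-3)·1.000 - (-3)·1.000 - (3)·1.000) / (11) = 0.455
  x3 = (11 - (3)·1.000 - (-1)·1.000 - (-3)·1.000) / (11) = 1.091
  x4 = (-6 - (3)·1.000 - (2)·1.000 - (4)·1.000) / (-10) = 1.500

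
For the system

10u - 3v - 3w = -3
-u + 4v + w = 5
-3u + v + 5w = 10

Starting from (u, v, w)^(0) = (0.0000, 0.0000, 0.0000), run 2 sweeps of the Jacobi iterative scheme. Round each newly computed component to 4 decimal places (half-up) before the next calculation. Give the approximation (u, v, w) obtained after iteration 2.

(0.6750, 0.6750, 1.5700)

Iteration 1:
  u = (-3 - (-3)·0.0000 - (-3)·0.0000) / (10) = -0.3000
  v = (5 - (-1)·0.0000 - (1)·0.0000) / (4) = 1.2500
  w = (10 - (-3)·0.0000 - (1)·0.0000) / (5) = 2.0000
Iteration 2:
  u = (-3 - (-3)·1.2500 - (-3)·2.0000) / (10) = 0.6750
  v = (5 - (-1)·-0.3000 - (1)·2.0000) / (4) = 0.6750
  w = (10 - (-3)·-0.3000 - (1)·1.2500) / (5) = 1.5700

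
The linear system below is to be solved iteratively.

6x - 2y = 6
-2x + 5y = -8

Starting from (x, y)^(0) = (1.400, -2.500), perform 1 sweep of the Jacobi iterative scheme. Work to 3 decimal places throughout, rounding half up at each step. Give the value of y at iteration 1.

-1.040

Iteration 1:
  x = (6 - (-2)·-2.500) / (6) = 0.167
  y = (-8 - (-2)·1.400) / (5) = -1.040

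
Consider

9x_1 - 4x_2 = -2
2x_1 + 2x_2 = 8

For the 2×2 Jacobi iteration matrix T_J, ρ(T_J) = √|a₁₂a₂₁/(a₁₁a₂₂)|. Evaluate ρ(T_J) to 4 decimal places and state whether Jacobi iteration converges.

0.6667

a₁₂a₂₁/(a₁₁a₂₂) = (-4)·(2) / ((9)·(2)) = -0.444444
ρ = √|-0.444444| = √0.444444 = 0.6667
ρ < 1, so Jacobi converges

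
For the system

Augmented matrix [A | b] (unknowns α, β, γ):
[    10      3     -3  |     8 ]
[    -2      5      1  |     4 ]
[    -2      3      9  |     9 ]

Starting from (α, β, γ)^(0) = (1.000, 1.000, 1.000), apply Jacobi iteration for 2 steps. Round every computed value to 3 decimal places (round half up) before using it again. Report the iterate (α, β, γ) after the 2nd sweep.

Iteration 1:
  α = (8 - (3)·1.000 - (-3)·1.000) / (10) = 0.800
  β = (4 - (-2)·1.000 - (1)·1.000) / (5) = 1.000
  γ = (9 - (-2)·1.000 - (3)·1.000) / (9) = 0.889
Iteration 2:
  α = (8 - (3)·1.000 - (-3)·0.889) / (10) = 0.767
  β = (4 - (-2)·0.800 - (1)·0.889) / (5) = 0.942
  γ = (9 - (-2)·0.800 - (3)·1.000) / (9) = 0.844

(0.767, 0.942, 0.844)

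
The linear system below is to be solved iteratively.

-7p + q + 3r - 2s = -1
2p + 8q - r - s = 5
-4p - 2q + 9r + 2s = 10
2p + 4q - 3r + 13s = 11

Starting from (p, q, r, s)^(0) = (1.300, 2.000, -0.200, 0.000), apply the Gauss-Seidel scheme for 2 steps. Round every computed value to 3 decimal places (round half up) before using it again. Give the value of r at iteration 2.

Iteration 1:
  p = (-1 - (1)·2.000 - (3)·-0.200 - (-2)·0.000) / (-7) = 0.343
  q = (5 - (2)·0.343 - (-1)·-0.200 - (-1)·0.000) / (8) = 0.514
  r = (10 - (-4)·0.343 - (-2)·0.514 - (2)·0.000) / (9) = 1.378
  s = (11 - (2)·0.343 - (4)·0.514 - (-3)·1.378) / (13) = 0.953
Iteration 2:
  p = (-1 - (1)·0.514 - (3)·1.378 - (-2)·0.953) / (-7) = 0.535
  q = (5 - (2)·0.535 - (-1)·1.378 - (-1)·0.953) / (8) = 0.783
  r = (10 - (-4)·0.535 - (-2)·0.783 - (2)·0.953) / (9) = 1.311
  s = (11 - (2)·0.535 - (4)·0.783 - (-3)·1.311) / (13) = 0.825

1.311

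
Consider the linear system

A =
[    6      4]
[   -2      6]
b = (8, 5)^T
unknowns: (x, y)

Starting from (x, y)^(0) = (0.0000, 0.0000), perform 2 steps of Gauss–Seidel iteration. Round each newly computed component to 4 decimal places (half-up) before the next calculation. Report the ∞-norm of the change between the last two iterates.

0.8518

Iteration 1:
  x = (8 - (4)·0.0000) / (6) = 1.3333
  y = (5 - (-2)·1.3333) / (6) = 1.2778
Iteration 2:
  x = (8 - (4)·1.2778) / (6) = 0.4815
  y = (5 - (-2)·0.4815) / (6) = 0.9938
Change: (-0.8518, -0.2840) → max |·| = 0.8518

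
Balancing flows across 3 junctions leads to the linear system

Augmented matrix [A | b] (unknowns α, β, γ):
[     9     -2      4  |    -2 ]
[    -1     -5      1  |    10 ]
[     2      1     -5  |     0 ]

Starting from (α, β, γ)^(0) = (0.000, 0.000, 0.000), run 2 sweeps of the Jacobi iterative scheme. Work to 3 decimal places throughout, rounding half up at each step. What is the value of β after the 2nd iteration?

-1.956

Iteration 1:
  α = (-2 - (-2)·0.000 - (4)·0.000) / (9) = -0.222
  β = (10 - (-1)·0.000 - (1)·0.000) / (-5) = -2.000
  γ = (0 - (2)·0.000 - (1)·0.000) / (-5) = 0.000
Iteration 2:
  α = (-2 - (-2)·-2.000 - (4)·0.000) / (9) = -0.667
  β = (10 - (-1)·-0.222 - (1)·0.000) / (-5) = -1.956
  γ = (0 - (2)·-0.222 - (1)·-2.000) / (-5) = -0.489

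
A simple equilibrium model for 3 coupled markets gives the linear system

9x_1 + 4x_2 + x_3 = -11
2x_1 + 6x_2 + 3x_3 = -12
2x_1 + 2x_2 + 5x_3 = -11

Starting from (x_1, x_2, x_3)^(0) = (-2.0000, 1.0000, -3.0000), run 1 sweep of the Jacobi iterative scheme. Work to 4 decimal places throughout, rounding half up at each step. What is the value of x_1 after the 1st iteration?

Iteration 1:
  x_1 = (-11 - (4)·1.0000 - (1)·-3.0000) / (9) = -1.3333
  x_2 = (-12 - (2)·-2.0000 - (3)·-3.0000) / (6) = 0.1667
  x_3 = (-11 - (2)·-2.0000 - (2)·1.0000) / (5) = -1.8000

-1.3333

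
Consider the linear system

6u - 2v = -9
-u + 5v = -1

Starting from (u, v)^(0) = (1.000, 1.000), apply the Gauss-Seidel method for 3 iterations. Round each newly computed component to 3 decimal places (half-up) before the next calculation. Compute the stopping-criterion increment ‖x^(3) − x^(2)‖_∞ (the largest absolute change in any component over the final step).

0.032

Iteration 1:
  u = (-9 - (-2)·1.000) / (6) = -1.167
  v = (-1 - (-1)·-1.167) / (5) = -0.433
Iteration 2:
  u = (-9 - (-2)·-0.433) / (6) = -1.644
  v = (-1 - (-1)·-1.644) / (5) = -0.529
Iteration 3:
  u = (-9 - (-2)·-0.529) / (6) = -1.676
  v = (-1 - (-1)·-1.676) / (5) = -0.535
Change: (-0.032, -0.006) → max |·| = 0.032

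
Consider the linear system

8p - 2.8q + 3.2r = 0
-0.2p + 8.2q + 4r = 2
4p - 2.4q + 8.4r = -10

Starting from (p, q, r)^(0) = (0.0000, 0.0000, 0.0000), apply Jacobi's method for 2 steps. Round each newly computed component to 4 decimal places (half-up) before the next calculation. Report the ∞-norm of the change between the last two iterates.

0.5807

Iteration 1:
  p = (0 - (-2.8)·0.0000 - (3.2)·0.0000) / (8) = 0.0000
  q = (2 - (-0.2)·0.0000 - (4)·0.0000) / (8.2) = 0.2439
  r = (-10 - (4)·0.0000 - (-2.4)·0.0000) / (8.4) = -1.1905
Iteration 2:
  p = (0 - (-2.8)·0.2439 - (3.2)·-1.1905) / (8) = 0.5616
  q = (2 - (-0.2)·0.0000 - (4)·-1.1905) / (8.2) = 0.8246
  r = (-10 - (4)·0.0000 - (-2.4)·0.2439) / (8.4) = -1.1208
Change: (0.5616, 0.5807, 0.0697) → max |·| = 0.5807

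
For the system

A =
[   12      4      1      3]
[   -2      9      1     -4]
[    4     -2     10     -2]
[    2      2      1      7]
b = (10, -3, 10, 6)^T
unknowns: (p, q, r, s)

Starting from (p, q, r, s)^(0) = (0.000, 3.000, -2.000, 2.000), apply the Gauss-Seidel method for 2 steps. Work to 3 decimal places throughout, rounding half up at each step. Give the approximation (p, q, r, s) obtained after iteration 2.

Iteration 1:
  p = (10 - (4)·3.000 - (1)·-2.000 - (3)·2.000) / (12) = -0.500
  q = (-3 - (-2)·-0.500 - (1)·-2.000 - (-4)·2.000) / (9) = 0.667
  r = (10 - (4)·-0.500 - (-2)·0.667 - (-2)·2.000) / (10) = 1.733
  s = (6 - (2)·-0.500 - (2)·0.667 - (1)·1.733) / (7) = 0.562
Iteration 2:
  p = (10 - (4)·0.667 - (1)·1.733 - (3)·0.562) / (12) = 0.326
  q = (-3 - (-2)·0.326 - (1)·1.733 - (-4)·0.562) / (9) = -0.204
  r = (10 - (4)·0.326 - (-2)·-0.204 - (-2)·0.562) / (10) = 0.941
  s = (6 - (2)·0.326 - (2)·-0.204 - (1)·0.941) / (7) = 0.688

(0.326, -0.204, 0.941, 0.688)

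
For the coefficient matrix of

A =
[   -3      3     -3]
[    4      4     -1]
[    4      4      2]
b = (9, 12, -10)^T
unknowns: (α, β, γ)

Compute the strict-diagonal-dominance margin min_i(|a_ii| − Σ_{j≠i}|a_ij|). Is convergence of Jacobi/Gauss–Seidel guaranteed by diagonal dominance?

-6

row 1: |-3| − (3+3) = -3
row 2: |4| − (4+1) = -1
row 3: |2| − (4+4) = -6
minimum over rows = -6 → not strictly diagonally dominant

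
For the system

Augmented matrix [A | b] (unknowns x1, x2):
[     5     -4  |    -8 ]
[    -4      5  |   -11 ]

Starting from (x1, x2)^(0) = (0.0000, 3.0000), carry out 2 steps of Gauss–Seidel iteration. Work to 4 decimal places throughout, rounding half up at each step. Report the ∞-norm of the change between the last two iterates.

3.6480

Iteration 1:
  x1 = (-8 - (-4)·3.0000) / (5) = 0.8000
  x2 = (-11 - (-4)·0.8000) / (5) = -1.5600
Iteration 2:
  x1 = (-8 - (-4)·-1.5600) / (5) = -2.8480
  x2 = (-11 - (-4)·-2.8480) / (5) = -4.4784
Change: (-3.6480, -2.9184) → max |·| = 3.6480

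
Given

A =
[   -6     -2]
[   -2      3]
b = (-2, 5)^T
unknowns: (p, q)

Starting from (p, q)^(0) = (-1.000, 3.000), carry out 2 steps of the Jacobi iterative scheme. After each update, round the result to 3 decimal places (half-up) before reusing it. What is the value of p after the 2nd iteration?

Iteration 1:
  p = (-2 - (-2)·3.000) / (-6) = -0.667
  q = (5 - (-2)·-1.000) / (3) = 1.000
Iteration 2:
  p = (-2 - (-2)·1.000) / (-6) = 0.000
  q = (5 - (-2)·-0.667) / (3) = 1.222

0.000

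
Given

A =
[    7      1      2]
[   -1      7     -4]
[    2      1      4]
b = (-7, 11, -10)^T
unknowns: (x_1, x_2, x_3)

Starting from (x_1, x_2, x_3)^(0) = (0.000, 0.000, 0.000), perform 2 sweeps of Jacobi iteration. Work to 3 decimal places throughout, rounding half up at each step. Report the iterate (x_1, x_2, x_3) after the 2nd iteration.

(-0.510, 0.000, -2.393)

Iteration 1:
  x_1 = (-7 - (1)·0.000 - (2)·0.000) / (7) = -1.000
  x_2 = (11 - (-1)·0.000 - (-4)·0.000) / (7) = 1.571
  x_3 = (-10 - (2)·0.000 - (1)·0.000) / (4) = -2.500
Iteration 2:
  x_1 = (-7 - (1)·1.571 - (2)·-2.500) / (7) = -0.510
  x_2 = (11 - (-1)·-1.000 - (-4)·-2.500) / (7) = 0.000
  x_3 = (-10 - (2)·-1.000 - (1)·1.571) / (4) = -2.393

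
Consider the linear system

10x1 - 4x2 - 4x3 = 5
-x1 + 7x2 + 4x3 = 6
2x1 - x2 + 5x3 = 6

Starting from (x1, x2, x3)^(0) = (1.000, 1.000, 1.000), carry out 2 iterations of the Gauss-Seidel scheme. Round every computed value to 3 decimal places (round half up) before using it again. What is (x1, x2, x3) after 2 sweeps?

(0.998, 0.557, 0.912)

Iteration 1:
  x1 = (5 - (-4)·1.000 - (-4)·1.000) / (10) = 1.300
  x2 = (6 - (-1)·1.300 - (4)·1.000) / (7) = 0.471
  x3 = (6 - (2)·1.300 - (-1)·0.471) / (5) = 0.774
Iteration 2:
  x1 = (5 - (-4)·0.471 - (-4)·0.774) / (10) = 0.998
  x2 = (6 - (-1)·0.998 - (4)·0.774) / (7) = 0.557
  x3 = (6 - (2)·0.998 - (-1)·0.557) / (5) = 0.912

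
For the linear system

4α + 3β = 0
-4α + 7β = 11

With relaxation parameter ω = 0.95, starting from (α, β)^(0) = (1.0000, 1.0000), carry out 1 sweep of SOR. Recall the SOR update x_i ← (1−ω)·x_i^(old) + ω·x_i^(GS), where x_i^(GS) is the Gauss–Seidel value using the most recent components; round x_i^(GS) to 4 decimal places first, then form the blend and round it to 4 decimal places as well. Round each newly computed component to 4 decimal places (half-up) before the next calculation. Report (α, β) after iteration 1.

Iteration 1:
  α: GS value = (0 - (3)·1.0000) / (4) = -0.7500;  α ← (1−ω)·1.0000 + ω·-0.7500 = -0.6625
  β: GS value = (11 - (-4)·-0.6625) / (7) = 1.1929;  β ← (1−ω)·1.0000 + ω·1.1929 = 1.1833

(-0.6625, 1.1833)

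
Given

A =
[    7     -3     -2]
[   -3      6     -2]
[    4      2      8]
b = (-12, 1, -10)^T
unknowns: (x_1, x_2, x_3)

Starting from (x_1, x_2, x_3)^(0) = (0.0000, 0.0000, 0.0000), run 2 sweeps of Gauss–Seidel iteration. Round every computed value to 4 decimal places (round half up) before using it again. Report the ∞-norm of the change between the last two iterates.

Iteration 1:
  x_1 = (-12 - (-3)·0.0000 - (-2)·0.0000) / (7) = -1.7143
  x_2 = (1 - (-3)·-1.7143 - (-2)·0.0000) / (6) = -0.6905
  x_3 = (-10 - (4)·-1.7143 - (2)·-0.6905) / (8) = -0.2202
Iteration 2:
  x_1 = (-12 - (-3)·-0.6905 - (-2)·-0.2202) / (7) = -2.0731
  x_2 = (1 - (-3)·-2.0731 - (-2)·-0.2202) / (6) = -0.9433
  x_3 = (-10 - (4)·-2.0731 - (2)·-0.9433) / (8) = 0.0224
Change: (-0.3588, -0.2528, 0.2426) → max |·| = 0.3588

0.3588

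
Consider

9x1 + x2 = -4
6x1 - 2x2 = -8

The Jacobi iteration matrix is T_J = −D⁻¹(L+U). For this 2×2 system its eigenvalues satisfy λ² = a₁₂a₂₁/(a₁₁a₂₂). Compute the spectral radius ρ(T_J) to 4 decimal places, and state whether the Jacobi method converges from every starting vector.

a₁₂a₂₁/(a₁₁a₂₂) = (1)·(6) / ((9)·(-2)) = -0.333333
ρ = √|-0.333333| = √0.333333 = 0.5774
ρ < 1, so Jacobi converges

0.5774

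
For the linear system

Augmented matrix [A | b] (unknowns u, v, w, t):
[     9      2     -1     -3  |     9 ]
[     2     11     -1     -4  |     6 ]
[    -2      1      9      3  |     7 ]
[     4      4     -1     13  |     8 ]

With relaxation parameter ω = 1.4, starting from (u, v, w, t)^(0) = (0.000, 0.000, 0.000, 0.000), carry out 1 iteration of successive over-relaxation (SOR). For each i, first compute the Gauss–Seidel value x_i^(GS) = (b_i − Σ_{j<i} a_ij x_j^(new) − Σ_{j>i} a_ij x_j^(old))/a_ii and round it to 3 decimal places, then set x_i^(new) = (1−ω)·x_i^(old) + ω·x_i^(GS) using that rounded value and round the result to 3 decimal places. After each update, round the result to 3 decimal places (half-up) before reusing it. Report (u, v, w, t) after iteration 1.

(1.400, 0.407, 1.462, 0.241)

Iteration 1:
  u: GS value = (9 - (2)·0.000 - (-1)·0.000 - (-3)·0.000) / (9) = 1.000;  u ← (1−ω)·0.000 + ω·1.000 = 1.400
  v: GS value = (6 - (2)·1.400 - (-1)·0.000 - (-4)·0.000) / (11) = 0.291;  v ← (1−ω)·0.000 + ω·0.291 = 0.407
  w: GS value = (7 - (-2)·1.400 - (1)·0.407 - (3)·0.000) / (9) = 1.044;  w ← (1−ω)·0.000 + ω·1.044 = 1.462
  t: GS value = (8 - (4)·1.400 - (4)·0.407 - (-1)·1.462) / (13) = 0.172;  t ← (1−ω)·0.000 + ω·0.172 = 0.241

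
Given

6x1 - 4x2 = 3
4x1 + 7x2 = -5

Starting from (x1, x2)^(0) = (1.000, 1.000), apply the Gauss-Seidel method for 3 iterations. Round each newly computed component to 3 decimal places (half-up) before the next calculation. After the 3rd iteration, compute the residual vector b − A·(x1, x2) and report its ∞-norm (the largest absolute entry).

Iteration 1:
  x1 = (3 - (-4)·1.000) / (6) = 1.167
  x2 = (-5 - (4)·1.167) / (7) = -1.381
Iteration 2:
  x1 = (3 - (-4)·-1.381) / (6) = -0.421
  x2 = (-5 - (4)·-0.421) / (7) = -0.474
Iteration 3:
  x1 = (3 - (-4)·-0.474) / (6) = 0.184
  x2 = (-5 - (4)·0.184) / (7) = -0.819
Residual b − A·x = (-1.380, -0.003); ∞-norm = 1.380

1.380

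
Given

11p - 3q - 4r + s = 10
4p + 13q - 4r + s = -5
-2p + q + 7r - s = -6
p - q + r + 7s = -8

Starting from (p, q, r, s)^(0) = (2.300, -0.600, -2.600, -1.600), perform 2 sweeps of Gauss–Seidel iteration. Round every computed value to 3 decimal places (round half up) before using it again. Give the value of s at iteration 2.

Iteration 1:
  p = (10 - (-3)·-0.600 - (-4)·-2.600 - (1)·-1.600) / (11) = -0.055
  q = (-5 - (4)·-0.055 - (-4)·-2.600 - (1)·-1.600) / (13) = -1.045
  r = (-6 - (-2)·-0.055 - (1)·-1.045 - (-1)·-1.600) / (7) = -0.952
  s = (-8 - (1)·-0.055 - (-1)·-1.045 - (1)·-0.952) / (7) = -1.148
Iteration 2:
  p = (10 - (-3)·-1.045 - (-4)·-0.952 - (1)·-1.148) / (11) = 0.382
  q = (-5 - (4)·0.382 - (-4)·-0.952 - (1)·-1.148) / (13) = -0.707
  r = (-6 - (-2)·0.382 - (1)·-0.707 - (-1)·-1.148) / (7) = -0.811
  s = (-8 - (1)·0.382 - (-1)·-0.707 - (1)·-0.811) / (7) = -1.183

-1.183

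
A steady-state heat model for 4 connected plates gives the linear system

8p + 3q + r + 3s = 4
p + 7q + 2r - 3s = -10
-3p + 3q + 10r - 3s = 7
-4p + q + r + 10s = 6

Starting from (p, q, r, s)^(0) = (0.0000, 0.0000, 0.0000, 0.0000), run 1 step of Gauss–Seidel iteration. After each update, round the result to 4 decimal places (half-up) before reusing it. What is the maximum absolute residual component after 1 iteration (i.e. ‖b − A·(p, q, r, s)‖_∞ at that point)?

2.4600

Iteration 1:
  p = (4 - (3)·0.0000 - (1)·0.0000 - (3)·0.0000) / (8) = 0.5000
  q = (-10 - (1)·0.5000 - (2)·0.0000 - (-3)·0.0000) / (7) = -1.5000
  r = (7 - (-3)·0.5000 - (3)·-1.5000 - (-3)·0.0000) / (10) = 1.3000
  s = (6 - (-4)·0.5000 - (1)·-1.5000 - (1)·1.3000) / (10) = 0.8200
Residual b − A·x = (0.7400, -0.1400, 2.4600, 0.0000); ∞-norm = 2.4600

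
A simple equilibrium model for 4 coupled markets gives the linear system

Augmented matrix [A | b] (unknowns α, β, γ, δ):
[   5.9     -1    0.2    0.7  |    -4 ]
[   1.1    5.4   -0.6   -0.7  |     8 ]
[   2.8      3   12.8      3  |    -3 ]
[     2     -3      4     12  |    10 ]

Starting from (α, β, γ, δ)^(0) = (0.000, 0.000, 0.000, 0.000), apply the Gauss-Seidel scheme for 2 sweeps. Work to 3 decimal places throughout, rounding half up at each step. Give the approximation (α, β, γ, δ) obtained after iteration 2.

(-0.566, 1.740, -0.872, 1.653)

Iteration 1:
  α = (-4 - (-1)·0.000 - (0.2)·0.000 - (0.7)·0.000) / (5.9) = -0.678
  β = (8 - (1.1)·-0.678 - (-0.6)·0.000 - (-0.7)·0.000) / (5.4) = 1.620
  γ = (-3 - (2.8)·-0.678 - (3)·1.620 - (3)·0.000) / (12.8) = -0.466
  δ = (10 - (2)·-0.678 - (-3)·1.620 - (4)·-0.466) / (12) = 1.507
Iteration 2:
  α = (-4 - (-1)·1.620 - (0.2)·-0.466 - (0.7)·1.507) / (5.9) = -0.566
  β = (8 - (1.1)·-0.566 - (-0.6)·-0.466 - (-0.7)·1.507) / (5.4) = 1.740
  γ = (-3 - (2.8)·-0.566 - (3)·1.740 - (3)·1.507) / (12.8) = -0.872
  δ = (10 - (2)·-0.566 - (-3)·1.740 - (4)·-0.872) / (12) = 1.653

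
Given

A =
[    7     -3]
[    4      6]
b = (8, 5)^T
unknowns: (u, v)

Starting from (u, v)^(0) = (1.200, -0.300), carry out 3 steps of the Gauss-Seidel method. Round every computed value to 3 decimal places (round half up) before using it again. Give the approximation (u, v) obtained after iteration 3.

(1.154, 0.064)

Iteration 1:
  u = (8 - (-3)·-0.300) / (7) = 1.014
  v = (5 - (4)·1.014) / (6) = 0.157
Iteration 2:
  u = (8 - (-3)·0.157) / (7) = 1.210
  v = (5 - (4)·1.210) / (6) = 0.027
Iteration 3:
  u = (8 - (-3)·0.027) / (7) = 1.154
  v = (5 - (4)·1.154) / (6) = 0.064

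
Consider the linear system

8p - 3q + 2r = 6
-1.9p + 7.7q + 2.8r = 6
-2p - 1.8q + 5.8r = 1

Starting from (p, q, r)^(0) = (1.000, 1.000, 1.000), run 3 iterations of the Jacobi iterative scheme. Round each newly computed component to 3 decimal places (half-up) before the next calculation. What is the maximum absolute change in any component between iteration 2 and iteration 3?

0.049

Iteration 1:
  p = (6 - (-3)·1.000 - (2)·1.000) / (8) = 0.875
  q = (6 - (-1.9)·1.000 - (2.8)·1.000) / (7.7) = 0.662
  r = (1 - (-2)·1.000 - (-1.8)·1.000) / (5.8) = 0.828
Iteration 2:
  p = (6 - (-3)·0.662 - (2)·0.828) / (8) = 0.791
  q = (6 - (-1.9)·0.875 - (2.8)·0.828) / (7.7) = 0.694
  r = (1 - (-2)·0.875 - (-1.8)·0.662) / (5.8) = 0.680
Iteration 3:
  p = (6 - (-3)·0.694 - (2)·0.680) / (8) = 0.840
  q = (6 - (-1.9)·0.791 - (2.8)·0.680) / (7.7) = 0.727
  r = (1 - (-2)·0.791 - (-1.8)·0.694) / (5.8) = 0.661
Change: (0.049, 0.033, -0.019) → max |·| = 0.049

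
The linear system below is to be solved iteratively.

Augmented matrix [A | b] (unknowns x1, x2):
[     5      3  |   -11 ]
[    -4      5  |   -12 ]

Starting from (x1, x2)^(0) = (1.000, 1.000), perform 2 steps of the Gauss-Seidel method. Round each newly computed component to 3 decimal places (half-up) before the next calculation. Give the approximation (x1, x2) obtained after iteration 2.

(0.584, -1.933)

Iteration 1:
  x1 = (-11 - (3)·1.000) / (5) = -2.800
  x2 = (-12 - (-4)·-2.800) / (5) = -4.640
Iteration 2:
  x1 = (-11 - (3)·-4.640) / (5) = 0.584
  x2 = (-12 - (-4)·0.584) / (5) = -1.933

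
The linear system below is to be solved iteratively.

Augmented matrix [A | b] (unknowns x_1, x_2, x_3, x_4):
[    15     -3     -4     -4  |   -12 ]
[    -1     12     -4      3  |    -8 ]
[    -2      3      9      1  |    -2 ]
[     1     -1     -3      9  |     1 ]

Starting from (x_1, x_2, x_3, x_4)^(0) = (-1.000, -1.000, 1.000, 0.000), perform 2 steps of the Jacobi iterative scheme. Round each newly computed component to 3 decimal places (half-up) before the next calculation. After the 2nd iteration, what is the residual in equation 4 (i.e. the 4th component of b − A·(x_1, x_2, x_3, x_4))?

Iteration 1:
  x_1 = (-12 - (-3)·-1.000 - (-4)·1.000 - (-4)·0.000) / (15) = -0.733
  x_2 = (-8 - (-1)·-1.000 - (-4)·1.000 - (3)·0.000) / (12) = -0.417
  x_3 = (-2 - (-2)·-1.000 - (3)·-1.000 - (1)·0.000) / (9) = -0.111
  x_4 = (1 - (1)·-1.000 - (-1)·-1.000 - (-3)·1.000) / (9) = 0.444
Iteration 2:
  x_1 = (-12 - (-3)·-0.417 - (-4)·-0.111 - (-4)·0.444) / (15) = -0.795
  x_2 = (-8 - (-1)·-0.733 - (-4)·-0.111 - (3)·0.444) / (12) = -0.876
  x_3 = (-2 - (-2)·-0.733 - (3)·-0.417 - (1)·0.444) / (9) = -0.295
  x_4 = (1 - (1)·-0.733 - (-1)·-0.417 - (-3)·-0.111) / (9) = 0.109
Residual b − A·x = (-3.447, 0.210, 1.584, -0.947)

-0.947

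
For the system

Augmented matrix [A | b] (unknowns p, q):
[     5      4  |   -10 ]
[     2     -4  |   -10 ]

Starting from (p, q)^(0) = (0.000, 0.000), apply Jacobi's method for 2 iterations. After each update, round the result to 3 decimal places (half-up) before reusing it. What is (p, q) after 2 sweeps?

(-4.000, 1.500)

Iteration 1:
  p = (-10 - (4)·0.000) / (5) = -2.000
  q = (-10 - (2)·0.000) / (-4) = 2.500
Iteration 2:
  p = (-10 - (4)·2.500) / (5) = -4.000
  q = (-10 - (2)·-2.000) / (-4) = 1.500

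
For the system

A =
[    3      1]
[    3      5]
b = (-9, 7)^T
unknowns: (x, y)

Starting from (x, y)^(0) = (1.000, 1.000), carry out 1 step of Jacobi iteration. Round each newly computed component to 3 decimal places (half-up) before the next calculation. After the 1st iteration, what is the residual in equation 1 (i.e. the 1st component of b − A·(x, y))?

0.199

Iteration 1:
  x = (-9 - (1)·1.000) / (3) = -3.333
  y = (7 - (3)·1.000) / (5) = 0.800
Residual b − A·x = (0.199, 12.999)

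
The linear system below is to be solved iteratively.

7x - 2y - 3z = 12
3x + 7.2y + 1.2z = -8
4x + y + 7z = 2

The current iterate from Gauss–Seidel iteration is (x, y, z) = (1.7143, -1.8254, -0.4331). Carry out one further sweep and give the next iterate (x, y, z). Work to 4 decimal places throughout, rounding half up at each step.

(1.0071, -1.4586, -0.0814)

One sweep:
  x = (12 - (-2)·-1.8254 - (-3)·-0.4331) / (7) = 1.0071
  y = (-8 - (3)·1.0071 - (1.2)·-0.4331) / (7.2) = -1.4586
  z = (2 - (4)·1.0071 - (1)·-1.4586) / (7) = -0.0814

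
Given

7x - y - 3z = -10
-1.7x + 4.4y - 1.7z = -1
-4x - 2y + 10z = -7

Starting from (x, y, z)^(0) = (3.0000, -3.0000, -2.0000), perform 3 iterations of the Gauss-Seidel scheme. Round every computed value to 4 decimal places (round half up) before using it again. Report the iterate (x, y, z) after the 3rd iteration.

(-2.6659, -2.1018, -2.1867)

Iteration 1:
  x = (-10 - (-1)·-3.0000 - (-3)·-2.0000) / (7) = -2.7143
  y = (-1 - (-1.7)·-2.7143 - (-1.7)·-2.0000) / (4.4) = -2.0487
  z = (-7 - (-4)·-2.7143 - (-2)·-2.0487) / (10) = -2.1955
Iteration 2:
  x = (-10 - (-1)·-2.0487 - (-3)·-2.1955) / (7) = -2.6622
  y = (-1 - (-1.7)·-2.6622 - (-1.7)·-2.1955) / (4.4) = -2.1041
  z = (-7 - (-4)·-2.6622 - (-2)·-2.1041) / (10) = -2.1857
Iteration 3:
  x = (-10 - (-1)·-2.1041 - (-3)·-2.1857) / (7) = -2.6659
  y = (-1 - (-1.7)·-2.6659 - (-1.7)·-2.1857) / (4.4) = -2.1018
  z = (-7 - (-4)·-2.6659 - (-2)·-2.1018) / (10) = -2.1867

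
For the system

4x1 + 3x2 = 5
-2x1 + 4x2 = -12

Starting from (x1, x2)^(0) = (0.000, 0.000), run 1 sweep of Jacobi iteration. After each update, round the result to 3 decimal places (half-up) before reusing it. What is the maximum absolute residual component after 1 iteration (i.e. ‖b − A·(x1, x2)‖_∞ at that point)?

Iteration 1:
  x1 = (5 - (3)·0.000) / (4) = 1.250
  x2 = (-12 - (-2)·0.000) / (4) = -3.000
Residual b − A·x = (9.000, 2.500); ∞-norm = 9.000

9.000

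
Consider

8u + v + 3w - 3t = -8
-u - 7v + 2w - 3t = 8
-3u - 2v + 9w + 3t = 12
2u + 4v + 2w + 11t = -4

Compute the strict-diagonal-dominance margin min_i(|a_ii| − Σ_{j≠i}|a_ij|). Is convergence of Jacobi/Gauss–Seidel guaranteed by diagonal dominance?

row 1: |8| − (1+3+3) = 1
row 2: |-7| − (1+2+3) = 1
row 3: |9| − (3+2+3) = 1
row 4: |11| − (2+4+2) = 3
minimum over rows = 1 → strictly diagonally dominant (convergence guaranteed)

1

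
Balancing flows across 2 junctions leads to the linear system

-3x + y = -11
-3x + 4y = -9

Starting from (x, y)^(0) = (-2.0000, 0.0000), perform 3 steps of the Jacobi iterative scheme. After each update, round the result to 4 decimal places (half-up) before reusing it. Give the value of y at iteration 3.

Iteration 1:
  x = (-11 - (1)·0.0000) / (-3) = 3.6667
  y = (-9 - (-3)·-2.0000) / (4) = -3.7500
Iteration 2:
  x = (-11 - (1)·-3.7500) / (-3) = 2.4167
  y = (-9 - (-3)·3.6667) / (4) = 0.5000
Iteration 3:
  x = (-11 - (1)·0.5000) / (-3) = 3.8333
  y = (-9 - (-3)·2.4167) / (4) = -0.4375

-0.4375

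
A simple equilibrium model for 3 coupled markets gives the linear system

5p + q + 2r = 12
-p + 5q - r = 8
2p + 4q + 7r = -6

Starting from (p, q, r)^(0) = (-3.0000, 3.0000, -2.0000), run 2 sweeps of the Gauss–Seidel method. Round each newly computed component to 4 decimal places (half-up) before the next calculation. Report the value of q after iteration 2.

Iteration 1:
  p = (12 - (1)·3.0000 - (2)·-2.0000) / (5) = 2.6000
  q = (8 - (-1)·2.6000 - (-1)·-2.0000) / (5) = 1.7200
  r = (-6 - (2)·2.6000 - (4)·1.7200) / (7) = -2.5829
Iteration 2:
  p = (12 - (1)·1.7200 - (2)·-2.5829) / (5) = 3.0892
  q = (8 - (-1)·3.0892 - (-1)·-2.5829) / (5) = 1.7013
  r = (-6 - (2)·3.0892 - (4)·1.7013) / (7) = -2.7119

1.7013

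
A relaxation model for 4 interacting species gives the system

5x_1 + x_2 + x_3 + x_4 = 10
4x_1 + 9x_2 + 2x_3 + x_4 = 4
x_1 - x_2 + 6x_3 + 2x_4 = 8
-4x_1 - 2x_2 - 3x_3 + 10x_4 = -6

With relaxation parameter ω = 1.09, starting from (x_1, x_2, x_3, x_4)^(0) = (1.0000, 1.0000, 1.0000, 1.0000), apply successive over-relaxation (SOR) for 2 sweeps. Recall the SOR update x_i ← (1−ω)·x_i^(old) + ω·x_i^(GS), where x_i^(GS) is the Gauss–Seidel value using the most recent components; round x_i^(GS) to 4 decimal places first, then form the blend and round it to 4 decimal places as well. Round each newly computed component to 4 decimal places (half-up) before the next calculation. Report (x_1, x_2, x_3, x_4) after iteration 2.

(2.0740, -0.6029, 0.9334, 0.4295)

Iteration 1:
  x_1: GS value = (10 - (1)·1.0000 - (1)·1.0000 - (1)·1.0000) / (5) = 1.4000;  x_1 ← (1−ω)·1.0000 + ω·1.4000 = 1.4360
  x_2: GS value = (4 - (4)·1.4360 - (2)·1.0000 - (1)·1.0000) / (9) = -0.5271;  x_2 ← (1−ω)·1.0000 + ω·-0.5271 = -0.6645
  x_3: GS value = (8 - (1)·1.4360 - (-1)·-0.6645 - (2)·1.0000) / (6) = 0.6499;  x_3 ← (1−ω)·1.0000 + ω·0.6499 = 0.6184
  x_4: GS value = (-6 - (-4)·1.4360 - (-2)·-0.6645 - (-3)·0.6184) / (10) = 0.0270;  x_4 ← (1−ω)·1.0000 + ω·0.0270 = -0.0606
Iteration 2:
  x_1: GS value = (10 - (1)·-0.6645 - (1)·0.6184 - (1)·-0.0606) / (5) = 2.0213;  x_1 ← (1−ω)·1.4360 + ω·2.0213 = 2.0740
  x_2: GS value = (4 - (4)·2.0740 - (2)·0.6184 - (1)·-0.0606) / (9) = -0.6080;  x_2 ← (1−ω)·-0.6645 + ω·-0.6080 = -0.6029
  x_3: GS value = (8 - (1)·2.0740 - (-1)·-0.6029 - (2)·-0.0606) / (6) = 0.9074;  x_3 ← (1−ω)·0.6184 + ω·0.9074 = 0.9334
  x_4: GS value = (-6 - (-4)·2.0740 - (-2)·-0.6029 - (-3)·0.9334) / (10) = 0.3890;  x_4 ← (1−ω)·-0.0606 + ω·0.3890 = 0.4295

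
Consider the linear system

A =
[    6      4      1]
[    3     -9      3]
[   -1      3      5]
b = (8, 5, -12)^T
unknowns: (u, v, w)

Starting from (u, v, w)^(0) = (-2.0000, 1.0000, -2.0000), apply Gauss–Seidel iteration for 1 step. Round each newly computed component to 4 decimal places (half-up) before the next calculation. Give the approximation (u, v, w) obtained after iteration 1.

(1.0000, -0.8889, -1.6667)

Iteration 1:
  u = (8 - (4)·1.0000 - (1)·-2.0000) / (6) = 1.0000
  v = (5 - (3)·1.0000 - (3)·-2.0000) / (-9) = -0.8889
  w = (-12 - (-1)·1.0000 - (3)·-0.8889) / (5) = -1.6667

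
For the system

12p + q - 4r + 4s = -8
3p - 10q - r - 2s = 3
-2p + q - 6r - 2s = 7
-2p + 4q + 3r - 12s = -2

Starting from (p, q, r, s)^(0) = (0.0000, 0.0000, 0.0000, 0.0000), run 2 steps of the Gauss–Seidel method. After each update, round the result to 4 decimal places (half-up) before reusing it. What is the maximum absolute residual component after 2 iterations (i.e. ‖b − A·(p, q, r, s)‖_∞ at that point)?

Iteration 1:
  p = (-8 - (1)·0.0000 - (-4)·0.0000 - (4)·0.0000) / (12) = -0.6667
  q = (3 - (3)·-0.6667 - (-1)·0.0000 - (-2)·0.0000) / (-10) = -0.5000
  r = (7 - (-2)·-0.6667 - (1)·-0.5000 - (-2)·0.0000) / (-6) = -1.0278
  s = (-2 - (-2)·-0.6667 - (4)·-0.5000 - (3)·-1.0278) / (-12) = -0.1458
Iteration 2:
  p = (-8 - (1)·-0.5000 - (-4)·-1.0278 - (4)·-0.1458) / (12) = -0.9190
  q = (3 - (3)·-0.9190 - (-1)·-1.0278 - (-2)·-0.1458) / (-10) = -0.4438
  r = (7 - (-2)·-0.9190 - (1)·-0.4438 - (-2)·-0.1458) / (-6) = -0.8857
  s = (-2 - (-2)·-0.9190 - (4)·-0.4438 - (3)·-0.8857) / (-12) = -0.0495
Residual b − A·x = (0.1270, 0.3343, 0.1926, 0.0003); ∞-norm = 0.3343

0.3343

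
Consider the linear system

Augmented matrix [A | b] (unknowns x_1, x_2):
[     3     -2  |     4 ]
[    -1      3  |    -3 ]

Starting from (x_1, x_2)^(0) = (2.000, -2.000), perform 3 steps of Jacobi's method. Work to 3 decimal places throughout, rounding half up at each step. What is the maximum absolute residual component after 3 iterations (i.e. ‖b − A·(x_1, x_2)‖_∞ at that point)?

Iteration 1:
  x_1 = (4 - (-2)·-2.000) / (3) = 0.000
  x_2 = (-3 - (-1)·2.000) / (3) = -0.333
Iteration 2:
  x_1 = (4 - (-2)·-0.333) / (3) = 1.111
  x_2 = (-3 - (-1)·0.000) / (3) = -1.000
Iteration 3:
  x_1 = (4 - (-2)·-1.000) / (3) = 0.667
  x_2 = (-3 - (-1)·1.111) / (3) = -0.630
Residual b − A·x = (0.739, -0.443); ∞-norm = 0.739

0.739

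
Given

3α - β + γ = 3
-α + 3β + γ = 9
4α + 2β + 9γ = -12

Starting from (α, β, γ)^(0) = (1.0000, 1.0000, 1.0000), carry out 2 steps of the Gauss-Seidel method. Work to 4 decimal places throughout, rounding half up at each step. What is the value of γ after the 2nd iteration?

-3.6406

Iteration 1:
  α = (3 - (-1)·1.0000 - (1)·1.0000) / (3) = 1.0000
  β = (9 - (-1)·1.0000 - (1)·1.0000) / (3) = 3.0000
  γ = (-12 - (4)·1.0000 - (2)·3.0000) / (9) = -2.4444
Iteration 2:
  α = (3 - (-1)·3.0000 - (1)·-2.4444) / (3) = 2.8148
  β = (9 - (-1)·2.8148 - (1)·-2.4444) / (3) = 4.7531
  γ = (-12 - (4)·2.8148 - (2)·4.7531) / (9) = -3.6406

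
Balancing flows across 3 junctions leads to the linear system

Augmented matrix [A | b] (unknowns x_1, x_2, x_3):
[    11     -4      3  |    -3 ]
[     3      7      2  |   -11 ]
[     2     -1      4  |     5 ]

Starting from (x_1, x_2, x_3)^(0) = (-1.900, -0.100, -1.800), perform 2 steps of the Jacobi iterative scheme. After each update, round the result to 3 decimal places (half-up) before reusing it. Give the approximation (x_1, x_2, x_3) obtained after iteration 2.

Iteration 1:
  x_1 = (-3 - (-4)·-0.100 - (3)·-1.800) / (11) = 0.182
  x_2 = (-11 - (3)·-1.900 - (2)·-1.800) / (7) = -0.243
  x_3 = (5 - (2)·-1.900 - (-1)·-0.100) / (4) = 2.175
Iteration 2:
  x_1 = (-3 - (-4)·-0.243 - (3)·2.175) / (11) = -0.954
  x_2 = (-11 - (3)·0.182 - (2)·2.175) / (7) = -2.271
  x_3 = (5 - (2)·0.182 - (-1)·-0.243) / (4) = 1.098

(-0.954, -2.271, 1.098)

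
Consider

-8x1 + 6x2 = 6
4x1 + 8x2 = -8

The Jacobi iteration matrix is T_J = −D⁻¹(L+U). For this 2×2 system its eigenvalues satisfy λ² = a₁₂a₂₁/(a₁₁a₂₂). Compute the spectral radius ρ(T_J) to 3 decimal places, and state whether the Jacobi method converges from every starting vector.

0.612

a₁₂a₂₁/(a₁₁a₂₂) = (6)·(4) / ((-8)·(8)) = -0.375000
ρ = √|-0.375000| = √0.375000 = 0.612
ρ < 1, so Jacobi converges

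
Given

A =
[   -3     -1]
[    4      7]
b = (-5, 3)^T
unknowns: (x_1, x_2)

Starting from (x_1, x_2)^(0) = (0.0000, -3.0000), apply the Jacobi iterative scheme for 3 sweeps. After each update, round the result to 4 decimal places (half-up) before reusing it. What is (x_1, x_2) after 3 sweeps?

(2.0318, -0.4422)

Iteration 1:
  x_1 = (-5 - (-1)·-3.0000) / (-3) = 2.6667
  x_2 = (3 - (4)·0.0000) / (7) = 0.4286
Iteration 2:
  x_1 = (-5 - (-1)·0.4286) / (-3) = 1.5238
  x_2 = (3 - (4)·2.6667) / (7) = -1.0953
Iteration 3:
  x_1 = (-5 - (-1)·-1.0953) / (-3) = 2.0318
  x_2 = (3 - (4)·1.5238) / (7) = -0.4422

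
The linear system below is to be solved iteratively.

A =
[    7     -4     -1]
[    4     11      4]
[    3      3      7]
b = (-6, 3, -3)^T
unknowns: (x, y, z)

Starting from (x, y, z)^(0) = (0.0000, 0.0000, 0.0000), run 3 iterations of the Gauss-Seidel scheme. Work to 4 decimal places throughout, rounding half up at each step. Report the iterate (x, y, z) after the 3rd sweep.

Iteration 1:
  x = (-6 - (-4)·0.0000 - (-1)·0.0000) / (7) = -0.8571
  y = (3 - (4)·-0.8571 - (4)·0.0000) / (11) = 0.5844
  z = (-3 - (3)·-0.8571 - (3)·0.5844) / (7) = -0.3117
Iteration 2:
  x = (-6 - (-4)·0.5844 - (-1)·-0.3117) / (7) = -0.5677
  y = (3 - (4)·-0.5677 - (4)·-0.3117) / (11) = 0.5925
  z = (-3 - (3)·-0.5677 - (3)·0.5925) / (7) = -0.4392
Iteration 3:
  x = (-6 - (-4)·0.5925 - (-1)·-0.4392) / (7) = -0.5813
  y = (3 - (4)·-0.5813 - (4)·-0.4392) / (11) = 0.6438
  z = (-3 - (3)·-0.5813 - (3)·0.6438) / (7) = -0.4554

(-0.5813, 0.6438, -0.4554)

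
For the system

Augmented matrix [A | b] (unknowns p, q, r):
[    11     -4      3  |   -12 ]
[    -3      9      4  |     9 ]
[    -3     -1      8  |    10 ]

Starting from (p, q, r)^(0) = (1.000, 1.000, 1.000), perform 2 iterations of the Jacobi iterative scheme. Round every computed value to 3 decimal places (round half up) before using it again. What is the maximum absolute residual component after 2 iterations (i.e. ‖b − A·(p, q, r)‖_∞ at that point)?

Iteration 1:
  p = (-12 - (-4)·1.000 - (3)·1.000) / (11) = -1.000
  q = (9 - (-3)·1.000 - (4)·1.000) / (9) = 0.889
  r = (10 - (-3)·1.000 - (-1)·1.000) / (8) = 1.750
Iteration 2:
  p = (-12 - (-4)·0.889 - (3)·1.750) / (11) = -1.245
  q = (9 - (-3)·-1.000 - (4)·1.750) / (9) = -0.111
  r = (10 - (-3)·-1.000 - (-1)·0.889) / (8) = 0.986
Residual b − A·x = (-1.707, 2.320, -1.734); ∞-norm = 2.320

2.320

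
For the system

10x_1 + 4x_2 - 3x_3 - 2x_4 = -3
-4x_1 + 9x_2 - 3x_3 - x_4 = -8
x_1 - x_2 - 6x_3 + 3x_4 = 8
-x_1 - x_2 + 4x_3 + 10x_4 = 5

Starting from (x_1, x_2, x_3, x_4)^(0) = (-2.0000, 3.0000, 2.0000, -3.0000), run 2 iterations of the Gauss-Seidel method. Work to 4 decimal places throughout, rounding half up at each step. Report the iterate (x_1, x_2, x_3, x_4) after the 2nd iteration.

(-0.3991, -1.8728, -0.3979, 0.4320)

Iteration 1:
  x_1 = (-3 - (4)·3.0000 - (-3)·2.0000 - (-2)·-3.0000) / (10) = -1.5000
  x_2 = (-8 - (-4)·-1.5000 - (-3)·2.0000 - (-1)·-3.0000) / (9) = -1.2222
  x_3 = (8 - (1)·-1.5000 - (-1)·-1.2222 - (3)·-3.0000) / (-6) = -2.8796
  x_4 = (5 - (-1)·-1.5000 - (-1)·-1.2222 - (4)·-2.8796) / (10) = 1.3796
Iteration 2:
  x_1 = (-3 - (4)·-1.2222 - (-3)·-2.8796 - (-2)·1.3796) / (10) = -0.3991
  x_2 = (-8 - (-4)·-0.3991 - (-3)·-2.8796 - (-1)·1.3796) / (9) = -1.8728
  x_3 = (8 - (1)·-0.3991 - (-1)·-1.8728 - (3)·1.3796) / (-6) = -0.3979
  x_4 = (5 - (-1)·-0.3991 - (-1)·-1.8728 - (4)·-0.3979) / (10) = 0.4320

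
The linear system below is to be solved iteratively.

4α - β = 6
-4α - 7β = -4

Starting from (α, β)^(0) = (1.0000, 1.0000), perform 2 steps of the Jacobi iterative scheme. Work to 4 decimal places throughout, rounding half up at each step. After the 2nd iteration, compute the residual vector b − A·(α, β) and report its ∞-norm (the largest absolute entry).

Iteration 1:
  α = (6 - (-1)·1.0000) / (4) = 1.7500
  β = (-4 - (-4)·1.0000) / (-7) = 0.0000
Iteration 2:
  α = (6 - (-1)·0.0000) / (4) = 1.5000
  β = (-4 - (-4)·1.7500) / (-7) = -0.4286
Residual b − A·x = (-0.4286, -1.0002); ∞-norm = 1.0002

1.0002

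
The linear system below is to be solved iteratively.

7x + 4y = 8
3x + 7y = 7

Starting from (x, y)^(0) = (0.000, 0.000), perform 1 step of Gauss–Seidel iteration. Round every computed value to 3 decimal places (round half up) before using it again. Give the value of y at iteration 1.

Iteration 1:
  x = (8 - (4)·0.000) / (7) = 1.143
  y = (7 - (3)·1.143) / (7) = 0.510

0.510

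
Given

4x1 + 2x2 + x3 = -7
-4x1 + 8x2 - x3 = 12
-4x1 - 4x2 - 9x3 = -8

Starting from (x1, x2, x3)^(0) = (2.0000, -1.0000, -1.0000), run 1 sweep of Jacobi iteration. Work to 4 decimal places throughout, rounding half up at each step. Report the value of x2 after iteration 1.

2.3750

Iteration 1:
  x1 = (-7 - (2)·-1.0000 - (1)·-1.0000) / (4) = -1.0000
  x2 = (12 - (-4)·2.0000 - (-1)·-1.0000) / (8) = 2.3750
  x3 = (-8 - (-4)·2.0000 - (-4)·-1.0000) / (-9) = 0.4444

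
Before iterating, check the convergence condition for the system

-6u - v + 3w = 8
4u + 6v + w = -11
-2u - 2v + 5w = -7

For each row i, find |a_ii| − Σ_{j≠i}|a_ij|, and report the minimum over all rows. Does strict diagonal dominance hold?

1

row 1: |-6| − (1+3) = 2
row 2: |6| − (4+1) = 1
row 3: |5| − (2+2) = 1
minimum over rows = 1 → strictly diagonally dominant (convergence guaranteed)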